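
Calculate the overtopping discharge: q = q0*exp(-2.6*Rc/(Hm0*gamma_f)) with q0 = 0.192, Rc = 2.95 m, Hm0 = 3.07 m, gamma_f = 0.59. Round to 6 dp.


q = q0 * exp(-2.6 * Rc / (Hm0 * gamma_f))
Exponent = -2.6 * 2.95 / (3.07 * 0.59)
= -2.6 * 2.95 / 1.8113
= -4.234528
exp(-4.234528) = 0.014487
q = 0.192 * 0.014487
q = 0.002781 m^3/s/m

0.002781


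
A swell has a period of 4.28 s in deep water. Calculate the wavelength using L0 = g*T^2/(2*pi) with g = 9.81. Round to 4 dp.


L0 = g * T^2 / (2 * pi)
L0 = 9.81 * 4.28^2 / (2 * pi)
L0 = 9.81 * 18.3184 / 6.28319
L0 = 179.7035 / 6.28319
L0 = 28.6007 m

28.6007


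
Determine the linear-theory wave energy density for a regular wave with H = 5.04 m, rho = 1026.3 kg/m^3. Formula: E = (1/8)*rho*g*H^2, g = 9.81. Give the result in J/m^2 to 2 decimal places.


E = (1/8) * rho * g * H^2
E = (1/8) * 1026.3 * 9.81 * 5.04^2
E = 0.125 * 1026.3 * 9.81 * 25.4016
E = 31967.92 J/m^2

31967.92


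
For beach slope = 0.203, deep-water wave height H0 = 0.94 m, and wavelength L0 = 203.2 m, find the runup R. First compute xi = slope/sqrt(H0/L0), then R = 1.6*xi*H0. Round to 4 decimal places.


xi = slope / sqrt(H0/L0)
H0/L0 = 0.94/203.2 = 0.004626
sqrt(0.004626) = 0.068015
xi = 0.203 / 0.068015 = 2.984654
R = 1.6 * xi * H0 = 1.6 * 2.984654 * 0.94
R = 4.4889 m

4.4889


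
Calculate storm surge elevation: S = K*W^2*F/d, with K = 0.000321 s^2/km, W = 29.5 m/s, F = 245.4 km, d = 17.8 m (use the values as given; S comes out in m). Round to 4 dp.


S = K * W^2 * F / d
W^2 = 29.5^2 = 870.25
S = 0.000321 * 870.25 * 245.4 / 17.8
Numerator = 0.000321 * 870.25 * 245.4 = 68.552551
S = 68.552551 / 17.8 = 3.8513 m

3.8513


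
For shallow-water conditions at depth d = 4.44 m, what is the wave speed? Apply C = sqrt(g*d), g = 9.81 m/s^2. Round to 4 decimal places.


Using the shallow-water approximation:
C = sqrt(g * d) = sqrt(9.81 * 4.44)
C = sqrt(43.5564)
C = 6.5997 m/s

6.5997


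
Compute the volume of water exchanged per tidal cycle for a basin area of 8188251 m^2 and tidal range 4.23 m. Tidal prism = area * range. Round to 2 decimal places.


Tidal prism = Area * Tidal range
P = 8188251 * 4.23
P = 34636301.73 m^3

34636301.73


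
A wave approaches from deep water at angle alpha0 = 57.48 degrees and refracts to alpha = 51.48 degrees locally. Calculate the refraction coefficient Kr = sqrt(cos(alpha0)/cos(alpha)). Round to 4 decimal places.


Kr = sqrt(cos(alpha0) / cos(alpha))
cos(57.48) = 0.537594
cos(51.48) = 0.622788
Kr = sqrt(0.537594 / 0.622788)
Kr = sqrt(0.863206)
Kr = 0.9291

0.9291


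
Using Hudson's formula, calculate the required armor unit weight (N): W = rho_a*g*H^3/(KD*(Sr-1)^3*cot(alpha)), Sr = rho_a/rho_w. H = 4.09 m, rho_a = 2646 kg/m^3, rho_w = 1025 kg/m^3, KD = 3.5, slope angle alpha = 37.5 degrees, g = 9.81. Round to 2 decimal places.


Sr = rho_a / rho_w = 2646 / 1025 = 2.581463
(Sr - 1) = 1.581463
(Sr - 1)^3 = 3.955282
cot(37.5) = 1 / tan(37.5) = 1 / 0.767327 = 1.303225
Numerator = 2646 * 9.81 * 4.09^3 = 1775941.9717
Denominator = 3.5 * 3.955282 * 1.303225 = 18.041183
W = 1775941.9717 / 18.041183
W = 98438.22 N

98438.22


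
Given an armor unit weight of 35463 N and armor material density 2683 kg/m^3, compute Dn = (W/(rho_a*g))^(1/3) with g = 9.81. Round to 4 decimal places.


V = W / (rho_a * g)
V = 35463 / (2683 * 9.81)
V = 35463 / 26320.23
V = 1.347367 m^3
Dn = V^(1/3) = 1.347367^(1/3)
Dn = 1.1045 m

1.1045


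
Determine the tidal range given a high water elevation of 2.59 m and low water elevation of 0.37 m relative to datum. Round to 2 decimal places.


Tidal range = High water - Low water
Tidal range = 2.59 - (0.37)
Tidal range = 2.22 m

2.22


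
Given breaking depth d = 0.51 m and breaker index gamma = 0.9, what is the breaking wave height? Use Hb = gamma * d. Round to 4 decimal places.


Hb = gamma * d
Hb = 0.9 * 0.51
Hb = 0.4590 m

0.4590


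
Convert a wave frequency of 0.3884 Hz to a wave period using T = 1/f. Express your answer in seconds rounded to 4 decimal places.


T = 1 / f
T = 1 / 0.3884
T = 2.5747 s

2.5747


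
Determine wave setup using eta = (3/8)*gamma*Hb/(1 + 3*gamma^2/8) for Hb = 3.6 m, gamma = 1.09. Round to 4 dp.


eta = (3/8) * gamma * Hb / (1 + 3*gamma^2/8)
Numerator = (3/8) * 1.09 * 3.6 = 1.471500
Denominator = 1 + 3*1.09^2/8 = 1 + 0.445538 = 1.445538
eta = 1.471500 / 1.445538
eta = 1.0180 m

1.0180


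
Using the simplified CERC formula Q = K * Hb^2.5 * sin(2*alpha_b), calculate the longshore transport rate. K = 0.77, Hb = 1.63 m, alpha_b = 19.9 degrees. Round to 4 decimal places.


Q = K * Hb^2.5 * sin(2 * alpha_b)
Hb^2.5 = 1.63^2.5 = 3.392103
sin(2 * 19.9) = sin(39.8) = 0.640110
Q = 0.77 * 3.392103 * 0.640110
Q = 1.6719 m^3/s

1.6719


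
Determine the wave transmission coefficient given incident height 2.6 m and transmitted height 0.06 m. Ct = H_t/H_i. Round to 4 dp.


Ct = H_t / H_i
Ct = 0.06 / 2.6
Ct = 0.0231

0.0231


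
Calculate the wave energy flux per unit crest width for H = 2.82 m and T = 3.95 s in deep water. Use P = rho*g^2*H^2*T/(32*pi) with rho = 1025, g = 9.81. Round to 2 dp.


P = rho * g^2 * H^2 * T / (32 * pi)
P = 1025 * 9.81^2 * 2.82^2 * 3.95 / (32 * pi)
P = 1025 * 96.2361 * 7.9524 * 3.95 / 100.53096
P = 30821.75 W/m

30821.75


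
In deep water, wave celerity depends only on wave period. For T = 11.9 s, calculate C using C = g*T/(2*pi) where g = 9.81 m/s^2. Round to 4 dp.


We use the deep-water celerity formula:
C = g * T / (2 * pi)
C = 9.81 * 11.9 / (2 * 3.14159...)
C = 116.739000 / 6.283185
C = 18.5796 m/s

18.5796


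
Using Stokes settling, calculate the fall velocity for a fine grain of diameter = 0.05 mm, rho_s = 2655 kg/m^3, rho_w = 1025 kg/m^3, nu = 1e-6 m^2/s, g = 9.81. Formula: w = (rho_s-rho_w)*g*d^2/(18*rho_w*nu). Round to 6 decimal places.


w = (rho_s - rho_w) * g * d^2 / (18 * rho_w * nu)
d = 0.05 mm = 0.000050 m
rho_s - rho_w = 2655 - 1025 = 1630
Numerator = 1630 * 9.81 * (0.000050)^2 = 0.000039975750
Denominator = 18 * 1025 * 1e-6 = 0.018450
w = 0.002167 m/s

0.002167


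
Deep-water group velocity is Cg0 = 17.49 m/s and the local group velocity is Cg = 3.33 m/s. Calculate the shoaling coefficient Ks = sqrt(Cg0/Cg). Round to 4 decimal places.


Ks = sqrt(Cg0 / Cg)
Ks = sqrt(17.49 / 3.33)
Ks = sqrt(5.2523)
Ks = 2.2918

2.2918


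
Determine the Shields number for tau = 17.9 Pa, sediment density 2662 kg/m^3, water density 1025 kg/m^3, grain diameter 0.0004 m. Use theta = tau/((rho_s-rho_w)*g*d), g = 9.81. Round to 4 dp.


theta = tau / ((rho_s - rho_w) * g * d)
rho_s - rho_w = 2662 - 1025 = 1637
Denominator = 1637 * 9.81 * 0.0004 = 6.423588
theta = 17.9 / 6.423588
theta = 2.7866

2.7866


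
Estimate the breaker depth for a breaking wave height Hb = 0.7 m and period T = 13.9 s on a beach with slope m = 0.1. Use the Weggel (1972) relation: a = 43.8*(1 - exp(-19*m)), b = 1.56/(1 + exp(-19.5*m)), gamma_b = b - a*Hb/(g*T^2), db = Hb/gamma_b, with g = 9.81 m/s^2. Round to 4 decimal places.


a = 43.8 * (1 - exp(-19 * m))
exp(-19 * 0.1) = exp(-1.9000) = 0.149569
a = 43.8 * (1 - 0.149569) = 37.248894
b = 1.56 / (1 + exp(-19.5 * m))
exp(-19.5 * 0.1) = exp(-1.9500) = 0.142274
b = 1.56 / (1 + 0.142274) = 1.365697
Hb / (g * T^2) = 0.7 / (9.81 * 13.9^2) = 0.7 / 1895.3901 = 0.00036932
gamma_b = b - a * Hb/(g*T^2) = 1.365697 - 37.248894 * 0.00036932 = 1.351940
db = Hb / gamma_b = 0.7 / 1.351940
db = 0.5178 m

0.5178


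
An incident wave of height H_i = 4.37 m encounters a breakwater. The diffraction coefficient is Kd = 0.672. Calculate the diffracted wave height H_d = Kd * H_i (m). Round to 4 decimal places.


H_d = Kd * H_i
H_d = 0.672 * 4.37
H_d = 2.9366 m

2.9366


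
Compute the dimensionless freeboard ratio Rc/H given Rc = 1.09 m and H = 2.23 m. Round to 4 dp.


Relative freeboard = Rc / H
= 1.09 / 2.23
= 0.4888

0.4888


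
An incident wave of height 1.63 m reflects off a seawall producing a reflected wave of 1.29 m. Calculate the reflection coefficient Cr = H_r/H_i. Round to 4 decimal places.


Cr = H_r / H_i
Cr = 1.29 / 1.63
Cr = 0.7914

0.7914


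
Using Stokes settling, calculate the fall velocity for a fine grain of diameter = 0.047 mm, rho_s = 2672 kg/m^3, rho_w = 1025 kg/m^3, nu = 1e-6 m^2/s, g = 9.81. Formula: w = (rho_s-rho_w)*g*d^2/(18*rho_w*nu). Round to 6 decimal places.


w = (rho_s - rho_w) * g * d^2 / (18 * rho_w * nu)
d = 0.047 mm = 0.000047 m
rho_s - rho_w = 2672 - 1025 = 1647
Numerator = 1647 * 9.81 * (0.000047)^2 = 0.000035690968
Denominator = 18 * 1025 * 1e-6 = 0.018450
w = 0.001934 m/s

0.001934


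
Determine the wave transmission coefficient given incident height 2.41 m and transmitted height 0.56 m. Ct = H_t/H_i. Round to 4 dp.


Ct = H_t / H_i
Ct = 0.56 / 2.41
Ct = 0.2324

0.2324


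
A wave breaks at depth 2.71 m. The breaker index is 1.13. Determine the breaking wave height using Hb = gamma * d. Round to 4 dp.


Hb = gamma * d
Hb = 1.13 * 2.71
Hb = 3.0623 m

3.0623


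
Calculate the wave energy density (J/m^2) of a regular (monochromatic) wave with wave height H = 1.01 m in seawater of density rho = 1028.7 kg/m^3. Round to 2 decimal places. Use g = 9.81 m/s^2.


E = (1/8) * rho * g * H^2
E = (1/8) * 1028.7 * 9.81 * 1.01^2
E = 0.125 * 1028.7 * 9.81 * 1.0201
E = 1286.80 J/m^2

1286.80


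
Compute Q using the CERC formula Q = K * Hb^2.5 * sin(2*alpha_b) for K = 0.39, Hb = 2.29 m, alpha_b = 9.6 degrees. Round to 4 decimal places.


Q = K * Hb^2.5 * sin(2 * alpha_b)
Hb^2.5 = 2.29^2.5 = 7.935763
sin(2 * 9.6) = sin(19.2) = 0.328867
Q = 0.39 * 7.935763 * 0.328867
Q = 1.0178 m^3/s

1.0178


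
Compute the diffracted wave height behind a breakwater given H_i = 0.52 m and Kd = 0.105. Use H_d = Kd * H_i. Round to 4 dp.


H_d = Kd * H_i
H_d = 0.105 * 0.52
H_d = 0.0546 m

0.0546


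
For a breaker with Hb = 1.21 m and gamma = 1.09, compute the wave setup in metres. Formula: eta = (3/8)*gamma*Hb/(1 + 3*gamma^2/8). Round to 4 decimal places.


eta = (3/8) * gamma * Hb / (1 + 3*gamma^2/8)
Numerator = (3/8) * 1.09 * 1.21 = 0.494588
Denominator = 1 + 3*1.09^2/8 = 1 + 0.445538 = 1.445538
eta = 0.494588 / 1.445538
eta = 0.3421 m

0.3421


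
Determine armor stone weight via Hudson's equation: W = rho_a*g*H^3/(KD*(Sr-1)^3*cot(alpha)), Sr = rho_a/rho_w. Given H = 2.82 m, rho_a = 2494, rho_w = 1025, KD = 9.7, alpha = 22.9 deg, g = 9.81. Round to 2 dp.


Sr = rho_a / rho_w = 2494 / 1025 = 2.433171
(Sr - 1) = 1.433171
(Sr - 1)^3 = 2.943702
cot(22.9) = 1 / tan(22.9) = 1 / 0.422417 = 2.367332
Numerator = 2494 * 9.81 * 2.82^3 = 548671.9795
Denominator = 9.7 * 2.943702 * 2.367332 = 67.596563
W = 548671.9795 / 67.596563
W = 8116.86 N

8116.86


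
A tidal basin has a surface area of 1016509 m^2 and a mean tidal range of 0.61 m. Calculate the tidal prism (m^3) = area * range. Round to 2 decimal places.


Tidal prism = Area * Tidal range
P = 1016509 * 0.61
P = 620070.49 m^3

620070.49


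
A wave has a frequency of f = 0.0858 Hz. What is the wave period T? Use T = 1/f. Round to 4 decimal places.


T = 1 / f
T = 1 / 0.0858
T = 11.6550 s

11.6550


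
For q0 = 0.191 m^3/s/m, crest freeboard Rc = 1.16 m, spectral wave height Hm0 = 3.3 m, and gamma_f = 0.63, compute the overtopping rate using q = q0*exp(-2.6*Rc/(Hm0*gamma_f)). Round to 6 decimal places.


q = q0 * exp(-2.6 * Rc / (Hm0 * gamma_f))
Exponent = -2.6 * 1.16 / (3.3 * 0.63)
= -2.6 * 1.16 / 2.0790
= -1.450697
exp(-1.450697) = 0.234407
q = 0.191 * 0.234407
q = 0.044772 m^3/s/m

0.044772


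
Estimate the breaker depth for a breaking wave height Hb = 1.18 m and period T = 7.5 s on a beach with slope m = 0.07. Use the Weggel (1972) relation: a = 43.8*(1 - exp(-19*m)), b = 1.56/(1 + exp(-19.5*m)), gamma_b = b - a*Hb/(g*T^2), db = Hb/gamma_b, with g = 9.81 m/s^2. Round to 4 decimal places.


a = 43.8 * (1 - exp(-19 * m))
exp(-19 * 0.07) = exp(-1.3300) = 0.264477
a = 43.8 * (1 - 0.264477) = 32.215896
b = 1.56 / (1 + exp(-19.5 * m))
exp(-19.5 * 0.07) = exp(-1.3650) = 0.255381
b = 1.56 / (1 + 0.255381) = 1.242651
Hb / (g * T^2) = 1.18 / (9.81 * 7.5^2) = 1.18 / 551.8125 = 0.00213841
gamma_b = b - a * Hb/(g*T^2) = 1.242651 - 32.215896 * 0.00213841 = 1.173760
db = Hb / gamma_b = 1.18 / 1.173760
db = 1.0053 m

1.0053


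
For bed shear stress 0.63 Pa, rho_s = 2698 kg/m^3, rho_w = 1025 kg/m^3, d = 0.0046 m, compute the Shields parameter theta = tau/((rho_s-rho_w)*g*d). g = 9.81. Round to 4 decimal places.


theta = tau / ((rho_s - rho_w) * g * d)
rho_s - rho_w = 2698 - 1025 = 1673
Denominator = 1673 * 9.81 * 0.0046 = 75.495798
theta = 0.63 / 75.495798
theta = 0.0083

0.0083


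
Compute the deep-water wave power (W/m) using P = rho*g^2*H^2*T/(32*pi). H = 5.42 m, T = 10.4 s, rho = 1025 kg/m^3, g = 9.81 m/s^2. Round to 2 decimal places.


P = rho * g^2 * H^2 * T / (32 * pi)
P = 1025 * 9.81^2 * 5.42^2 * 10.4 / (32 * pi)
P = 1025 * 96.2361 * 29.3764 * 10.4 / 100.53096
P = 299773.99 W/m

299773.99


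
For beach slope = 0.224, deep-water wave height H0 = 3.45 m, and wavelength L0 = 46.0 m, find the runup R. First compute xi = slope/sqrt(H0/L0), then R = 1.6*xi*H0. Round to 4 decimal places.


xi = slope / sqrt(H0/L0)
H0/L0 = 3.45/46.0 = 0.075000
sqrt(0.075000) = 0.273861
xi = 0.224 / 0.273861 = 0.817932
R = 1.6 * xi * H0 = 1.6 * 0.817932 * 3.45
R = 4.5150 m

4.5150


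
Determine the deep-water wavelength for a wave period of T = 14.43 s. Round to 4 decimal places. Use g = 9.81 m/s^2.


L0 = g * T^2 / (2 * pi)
L0 = 9.81 * 14.43^2 / (2 * pi)
L0 = 9.81 * 208.2249 / 6.28319
L0 = 2042.6863 / 6.28319
L0 = 325.1036 m

325.1036


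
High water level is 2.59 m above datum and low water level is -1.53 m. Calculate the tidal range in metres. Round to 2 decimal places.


Tidal range = High water - Low water
Tidal range = 2.59 - (-1.53)
Tidal range = 4.12 m

4.12


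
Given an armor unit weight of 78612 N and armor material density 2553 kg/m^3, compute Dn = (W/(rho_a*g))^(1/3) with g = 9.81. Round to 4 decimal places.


V = W / (rho_a * g)
V = 78612 / (2553 * 9.81)
V = 78612 / 25044.93
V = 3.138839 m^3
Dn = V^(1/3) = 3.138839^(1/3)
Dn = 1.4642 m

1.4642


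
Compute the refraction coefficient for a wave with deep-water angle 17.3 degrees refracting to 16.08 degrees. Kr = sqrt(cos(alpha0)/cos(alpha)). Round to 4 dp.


Kr = sqrt(cos(alpha0) / cos(alpha))
cos(17.3) = 0.954761
cos(16.08) = 0.960876
Kr = sqrt(0.954761 / 0.960876)
Kr = sqrt(0.993636)
Kr = 0.9968

0.9968


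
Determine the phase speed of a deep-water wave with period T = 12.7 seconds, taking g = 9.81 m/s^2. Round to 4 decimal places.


We use the deep-water celerity formula:
C = g * T / (2 * pi)
C = 9.81 * 12.7 / (2 * 3.14159...)
C = 124.587000 / 6.283185
C = 19.8286 m/s

19.8286


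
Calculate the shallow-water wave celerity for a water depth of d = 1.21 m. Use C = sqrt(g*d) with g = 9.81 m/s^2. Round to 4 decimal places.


Using the shallow-water approximation:
C = sqrt(g * d) = sqrt(9.81 * 1.21)
C = sqrt(11.8701)
C = 3.4453 m/s

3.4453


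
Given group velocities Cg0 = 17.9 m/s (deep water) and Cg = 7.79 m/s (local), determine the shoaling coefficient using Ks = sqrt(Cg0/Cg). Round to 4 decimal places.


Ks = sqrt(Cg0 / Cg)
Ks = sqrt(17.9 / 7.79)
Ks = sqrt(2.2978)
Ks = 1.5159

1.5159


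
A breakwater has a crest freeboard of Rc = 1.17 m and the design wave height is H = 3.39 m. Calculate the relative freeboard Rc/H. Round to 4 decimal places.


Relative freeboard = Rc / H
= 1.17 / 3.39
= 0.3451

0.3451


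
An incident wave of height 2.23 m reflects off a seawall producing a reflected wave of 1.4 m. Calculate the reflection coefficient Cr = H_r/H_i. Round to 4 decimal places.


Cr = H_r / H_i
Cr = 1.4 / 2.23
Cr = 0.6278

0.6278


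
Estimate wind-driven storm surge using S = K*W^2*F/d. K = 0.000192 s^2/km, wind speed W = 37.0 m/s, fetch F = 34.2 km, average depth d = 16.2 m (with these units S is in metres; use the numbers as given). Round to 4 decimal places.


S = K * W^2 * F / d
W^2 = 37.0^2 = 1369.00
S = 0.000192 * 1369.00 * 34.2 / 16.2
Numerator = 0.000192 * 1369.00 * 34.2 = 8.989402
S = 8.989402 / 16.2 = 0.5549 m

0.5549


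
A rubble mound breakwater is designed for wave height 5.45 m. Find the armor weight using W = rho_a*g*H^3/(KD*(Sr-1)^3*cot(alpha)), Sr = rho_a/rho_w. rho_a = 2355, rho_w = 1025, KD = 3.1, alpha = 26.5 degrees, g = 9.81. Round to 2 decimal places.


Sr = rho_a / rho_w = 2355 / 1025 = 2.297561
(Sr - 1) = 1.297561
(Sr - 1)^3 = 2.184657
cot(26.5) = 1 / tan(26.5) = 1 / 0.498582 = 2.005690
Numerator = 2355 * 9.81 * 5.45^3 = 3739809.0280
Denominator = 3.1 * 2.184657 * 2.005690 = 13.583409
W = 3739809.0280 / 13.583409
W = 275321.84 N

275321.84


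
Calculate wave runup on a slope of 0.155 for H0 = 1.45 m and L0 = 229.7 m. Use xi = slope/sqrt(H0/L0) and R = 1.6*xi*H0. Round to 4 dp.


xi = slope / sqrt(H0/L0)
H0/L0 = 1.45/229.7 = 0.006313
sqrt(0.006313) = 0.079452
xi = 0.155 / 0.079452 = 1.950869
R = 1.6 * xi * H0 = 1.6 * 1.950869 * 1.45
R = 4.5260 m

4.5260


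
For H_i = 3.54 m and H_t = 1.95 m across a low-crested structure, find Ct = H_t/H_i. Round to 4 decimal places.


Ct = H_t / H_i
Ct = 1.95 / 3.54
Ct = 0.5508

0.5508


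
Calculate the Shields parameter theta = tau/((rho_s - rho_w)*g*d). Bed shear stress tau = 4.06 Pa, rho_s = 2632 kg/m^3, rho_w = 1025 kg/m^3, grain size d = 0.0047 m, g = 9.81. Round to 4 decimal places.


theta = tau / ((rho_s - rho_w) * g * d)
rho_s - rho_w = 2632 - 1025 = 1607
Denominator = 1607 * 9.81 * 0.0047 = 74.093949
theta = 4.06 / 74.093949
theta = 0.0548

0.0548


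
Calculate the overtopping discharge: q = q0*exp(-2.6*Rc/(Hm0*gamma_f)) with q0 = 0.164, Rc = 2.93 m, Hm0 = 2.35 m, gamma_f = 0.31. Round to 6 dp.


q = q0 * exp(-2.6 * Rc / (Hm0 * gamma_f))
Exponent = -2.6 * 2.93 / (2.35 * 0.31)
= -2.6 * 2.93 / 0.7285
= -10.457104
exp(-10.457104) = 0.000029
q = 0.164 * 0.000029
q = 0.000005 m^3/s/m

0.000005


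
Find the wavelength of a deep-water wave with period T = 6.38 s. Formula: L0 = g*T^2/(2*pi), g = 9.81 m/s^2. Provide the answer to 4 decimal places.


L0 = g * T^2 / (2 * pi)
L0 = 9.81 * 6.38^2 / (2 * pi)
L0 = 9.81 * 40.7044 / 6.28319
L0 = 399.3102 / 6.28319
L0 = 63.5522 m

63.5522


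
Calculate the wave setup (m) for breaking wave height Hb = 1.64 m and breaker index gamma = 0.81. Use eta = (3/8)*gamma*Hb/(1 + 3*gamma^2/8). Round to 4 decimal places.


eta = (3/8) * gamma * Hb / (1 + 3*gamma^2/8)
Numerator = (3/8) * 0.81 * 1.64 = 0.498150
Denominator = 1 + 3*0.81^2/8 = 1 + 0.246038 = 1.246038
eta = 0.498150 / 1.246038
eta = 0.3998 m

0.3998


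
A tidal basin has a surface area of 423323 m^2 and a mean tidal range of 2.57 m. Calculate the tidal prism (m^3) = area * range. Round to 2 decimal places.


Tidal prism = Area * Tidal range
P = 423323 * 2.57
P = 1087940.11 m^3

1087940.11


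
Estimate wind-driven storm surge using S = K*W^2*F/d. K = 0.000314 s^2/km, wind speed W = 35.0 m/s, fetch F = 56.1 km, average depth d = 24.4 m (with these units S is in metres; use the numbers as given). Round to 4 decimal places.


S = K * W^2 * F / d
W^2 = 35.0^2 = 1225.00
S = 0.000314 * 1225.00 * 56.1 / 24.4
Numerator = 0.000314 * 1225.00 * 56.1 = 21.578865
S = 21.578865 / 24.4 = 0.8844 m

0.8844


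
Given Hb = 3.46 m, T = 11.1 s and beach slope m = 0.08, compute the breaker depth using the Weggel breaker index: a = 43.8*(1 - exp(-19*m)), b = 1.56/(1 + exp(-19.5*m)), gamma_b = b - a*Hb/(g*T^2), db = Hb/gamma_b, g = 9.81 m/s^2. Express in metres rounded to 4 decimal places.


a = 43.8 * (1 - exp(-19 * m))
exp(-19 * 0.08) = exp(-1.5200) = 0.218712
a = 43.8 * (1 - 0.218712) = 34.220419
b = 1.56 / (1 + exp(-19.5 * m))
exp(-19.5 * 0.08) = exp(-1.5600) = 0.210136
b = 1.56 / (1 + 0.210136) = 1.289111
Hb / (g * T^2) = 3.46 / (9.81 * 11.1^2) = 3.46 / 1208.6901 = 0.00286260
gamma_b = b - a * Hb/(g*T^2) = 1.289111 - 34.220419 * 0.00286260 = 1.191152
db = Hb / gamma_b = 3.46 / 1.191152
db = 2.9048 m

2.9048


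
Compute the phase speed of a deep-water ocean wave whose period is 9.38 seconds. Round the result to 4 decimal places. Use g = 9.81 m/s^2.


We use the deep-water celerity formula:
C = g * T / (2 * pi)
C = 9.81 * 9.38 / (2 * 3.14159...)
C = 92.017800 / 6.283185
C = 14.6451 m/s

14.6451


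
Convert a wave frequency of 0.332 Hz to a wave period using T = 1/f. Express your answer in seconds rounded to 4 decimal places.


T = 1 / f
T = 1 / 0.332
T = 3.0120 s

3.0120


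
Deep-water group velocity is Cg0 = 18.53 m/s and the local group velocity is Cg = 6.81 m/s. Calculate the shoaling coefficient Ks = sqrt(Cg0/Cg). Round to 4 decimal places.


Ks = sqrt(Cg0 / Cg)
Ks = sqrt(18.53 / 6.81)
Ks = sqrt(2.7210)
Ks = 1.6495

1.6495


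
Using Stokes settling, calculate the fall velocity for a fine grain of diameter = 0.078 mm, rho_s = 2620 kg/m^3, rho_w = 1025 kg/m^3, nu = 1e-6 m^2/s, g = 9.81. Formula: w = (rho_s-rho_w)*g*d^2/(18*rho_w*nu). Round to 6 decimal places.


w = (rho_s - rho_w) * g * d^2 / (18 * rho_w * nu)
d = 0.078 mm = 0.000078 m
rho_s - rho_w = 2620 - 1025 = 1595
Numerator = 1595 * 9.81 * (0.000078)^2 = 0.000095196044
Denominator = 18 * 1025 * 1e-6 = 0.018450
w = 0.005160 m/s

0.005160


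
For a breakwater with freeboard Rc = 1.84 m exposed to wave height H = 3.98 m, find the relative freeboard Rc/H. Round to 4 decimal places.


Relative freeboard = Rc / H
= 1.84 / 3.98
= 0.4623

0.4623


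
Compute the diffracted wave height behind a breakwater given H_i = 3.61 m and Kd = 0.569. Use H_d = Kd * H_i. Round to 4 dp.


H_d = Kd * H_i
H_d = 0.569 * 3.61
H_d = 2.0541 m

2.0541


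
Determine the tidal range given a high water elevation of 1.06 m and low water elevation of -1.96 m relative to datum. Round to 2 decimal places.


Tidal range = High water - Low water
Tidal range = 1.06 - (-1.96)
Tidal range = 3.02 m

3.02


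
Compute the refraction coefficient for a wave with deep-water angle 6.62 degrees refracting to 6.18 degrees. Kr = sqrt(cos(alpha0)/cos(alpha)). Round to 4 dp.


Kr = sqrt(cos(alpha0) / cos(alpha))
cos(6.62) = 0.993333
cos(6.18) = 0.994189
Kr = sqrt(0.993333 / 0.994189)
Kr = sqrt(0.999139)
Kr = 0.9996

0.9996


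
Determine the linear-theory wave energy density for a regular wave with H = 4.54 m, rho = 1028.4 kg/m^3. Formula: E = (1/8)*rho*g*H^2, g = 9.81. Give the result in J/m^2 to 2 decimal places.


E = (1/8) * rho * g * H^2
E = (1/8) * 1028.4 * 9.81 * 4.54^2
E = 0.125 * 1028.4 * 9.81 * 20.6116
E = 25992.78 J/m^2

25992.78


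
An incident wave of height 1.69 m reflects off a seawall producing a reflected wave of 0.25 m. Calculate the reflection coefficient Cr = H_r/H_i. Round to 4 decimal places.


Cr = H_r / H_i
Cr = 0.25 / 1.69
Cr = 0.1479

0.1479


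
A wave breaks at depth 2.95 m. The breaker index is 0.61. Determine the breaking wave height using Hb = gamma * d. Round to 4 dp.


Hb = gamma * d
Hb = 0.61 * 2.95
Hb = 1.7995 m

1.7995


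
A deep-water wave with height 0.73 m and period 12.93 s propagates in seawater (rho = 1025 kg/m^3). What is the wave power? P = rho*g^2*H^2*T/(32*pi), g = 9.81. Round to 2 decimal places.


P = rho * g^2 * H^2 * T / (32 * pi)
P = 1025 * 9.81^2 * 0.73^2 * 12.93 / (32 * pi)
P = 1025 * 96.2361 * 0.5329 * 12.93 / 100.53096
P = 6760.93 W/m

6760.93


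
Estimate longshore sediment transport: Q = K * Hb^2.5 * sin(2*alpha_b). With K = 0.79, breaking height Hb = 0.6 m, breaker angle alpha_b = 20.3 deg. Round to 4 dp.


Q = K * Hb^2.5 * sin(2 * alpha_b)
Hb^2.5 = 0.6^2.5 = 0.278855
sin(2 * 20.3) = sin(40.6) = 0.650774
Q = 0.79 * 0.278855 * 0.650774
Q = 0.1434 m^3/s

0.1434


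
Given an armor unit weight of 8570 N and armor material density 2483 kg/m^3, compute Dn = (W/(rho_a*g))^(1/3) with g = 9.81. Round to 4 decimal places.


V = W / (rho_a * g)
V = 8570 / (2483 * 9.81)
V = 8570 / 24358.23
V = 0.351832 m^3
Dn = V^(1/3) = 0.351832^(1/3)
Dn = 0.7060 m

0.7060


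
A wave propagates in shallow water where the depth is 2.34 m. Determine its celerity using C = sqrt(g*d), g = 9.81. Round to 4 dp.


Using the shallow-water approximation:
C = sqrt(g * d) = sqrt(9.81 * 2.34)
C = sqrt(22.9554)
C = 4.7912 m/s

4.7912


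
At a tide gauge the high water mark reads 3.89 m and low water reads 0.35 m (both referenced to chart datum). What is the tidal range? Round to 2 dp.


Tidal range = High water - Low water
Tidal range = 3.89 - (0.35)
Tidal range = 3.54 m

3.54


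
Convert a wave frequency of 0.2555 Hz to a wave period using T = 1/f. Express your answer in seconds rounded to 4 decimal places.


T = 1 / f
T = 1 / 0.2555
T = 3.9139 s

3.9139


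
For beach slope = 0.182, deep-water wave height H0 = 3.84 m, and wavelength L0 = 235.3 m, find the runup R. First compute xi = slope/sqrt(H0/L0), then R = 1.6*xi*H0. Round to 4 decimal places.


xi = slope / sqrt(H0/L0)
H0/L0 = 3.84/235.3 = 0.016320
sqrt(0.016320) = 0.127748
xi = 0.182 / 0.127748 = 1.424678
R = 1.6 * xi * H0 = 1.6 * 1.424678 * 3.84
R = 8.7532 m

8.7532


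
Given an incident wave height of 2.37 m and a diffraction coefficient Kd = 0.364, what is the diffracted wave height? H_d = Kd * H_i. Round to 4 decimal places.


H_d = Kd * H_i
H_d = 0.364 * 2.37
H_d = 0.8627 m

0.8627


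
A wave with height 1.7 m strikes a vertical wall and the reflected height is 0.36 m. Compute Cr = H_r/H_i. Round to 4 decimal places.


Cr = H_r / H_i
Cr = 0.36 / 1.7
Cr = 0.2118

0.2118


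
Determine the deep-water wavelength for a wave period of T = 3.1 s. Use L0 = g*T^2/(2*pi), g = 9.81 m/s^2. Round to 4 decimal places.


L0 = g * T^2 / (2 * pi)
L0 = 9.81 * 3.1^2 / (2 * pi)
L0 = 9.81 * 9.6100 / 6.28319
L0 = 94.2741 / 6.28319
L0 = 15.0042 m

15.0042


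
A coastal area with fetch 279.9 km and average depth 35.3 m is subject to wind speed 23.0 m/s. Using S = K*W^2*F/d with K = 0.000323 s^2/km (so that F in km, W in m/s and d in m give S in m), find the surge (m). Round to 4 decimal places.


S = K * W^2 * F / d
W^2 = 23.0^2 = 529.00
S = 0.000323 * 529.00 * 279.9 / 35.3
Numerator = 0.000323 * 529.00 * 279.9 = 47.825673
S = 47.825673 / 35.3 = 1.3548 m

1.3548


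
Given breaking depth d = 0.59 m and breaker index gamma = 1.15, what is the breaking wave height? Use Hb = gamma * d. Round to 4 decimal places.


Hb = gamma * d
Hb = 1.15 * 0.59
Hb = 0.6785 m

0.6785


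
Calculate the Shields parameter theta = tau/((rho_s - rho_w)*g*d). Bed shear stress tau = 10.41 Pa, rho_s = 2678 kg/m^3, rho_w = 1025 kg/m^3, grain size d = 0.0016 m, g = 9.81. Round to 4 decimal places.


theta = tau / ((rho_s - rho_w) * g * d)
rho_s - rho_w = 2678 - 1025 = 1653
Denominator = 1653 * 9.81 * 0.0016 = 25.945488
theta = 10.41 / 25.945488
theta = 0.4012

0.4012


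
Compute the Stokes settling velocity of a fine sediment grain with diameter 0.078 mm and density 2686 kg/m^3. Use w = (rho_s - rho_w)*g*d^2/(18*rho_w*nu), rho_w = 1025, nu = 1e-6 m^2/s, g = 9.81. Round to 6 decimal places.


w = (rho_s - rho_w) * g * d^2 / (18 * rho_w * nu)
d = 0.078 mm = 0.000078 m
rho_s - rho_w = 2686 - 1025 = 1661
Numerator = 1661 * 9.81 * (0.000078)^2 = 0.000099135190
Denominator = 18 * 1025 * 1e-6 = 0.018450
w = 0.005373 m/s

0.005373


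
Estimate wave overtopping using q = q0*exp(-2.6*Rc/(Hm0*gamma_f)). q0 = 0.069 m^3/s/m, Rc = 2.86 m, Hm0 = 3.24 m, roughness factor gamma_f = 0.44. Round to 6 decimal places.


q = q0 * exp(-2.6 * Rc / (Hm0 * gamma_f))
Exponent = -2.6 * 2.86 / (3.24 * 0.44)
= -2.6 * 2.86 / 1.4256
= -5.216049
exp(-5.216049) = 0.005429
q = 0.069 * 0.005429
q = 0.000375 m^3/s/m

0.000375


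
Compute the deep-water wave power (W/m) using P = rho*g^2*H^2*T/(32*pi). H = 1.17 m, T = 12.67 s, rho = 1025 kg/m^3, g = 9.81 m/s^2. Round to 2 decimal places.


P = rho * g^2 * H^2 * T / (32 * pi)
P = 1025 * 9.81^2 * 1.17^2 * 12.67 / (32 * pi)
P = 1025 * 96.2361 * 1.3689 * 12.67 / 100.53096
P = 17018.07 W/m

17018.07


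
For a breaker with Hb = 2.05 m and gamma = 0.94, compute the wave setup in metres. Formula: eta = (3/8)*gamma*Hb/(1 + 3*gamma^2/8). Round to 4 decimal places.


eta = (3/8) * gamma * Hb / (1 + 3*gamma^2/8)
Numerator = (3/8) * 0.94 * 2.05 = 0.722625
Denominator = 1 + 3*0.94^2/8 = 1 + 0.331350 = 1.331350
eta = 0.722625 / 1.331350
eta = 0.5428 m

0.5428


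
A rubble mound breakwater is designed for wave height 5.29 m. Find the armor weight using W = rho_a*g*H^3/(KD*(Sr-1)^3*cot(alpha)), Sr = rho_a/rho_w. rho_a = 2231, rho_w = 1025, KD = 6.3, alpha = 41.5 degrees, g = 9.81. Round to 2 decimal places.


Sr = rho_a / rho_w = 2231 / 1025 = 2.176585
(Sr - 1) = 1.176585
(Sr - 1)^3 = 1.628810
cot(41.5) = 1 / tan(41.5) = 1 / 0.884725 = 1.130294
Numerator = 2231 * 9.81 * 5.29^3 = 3239929.7506
Denominator = 6.3 * 1.628810 * 1.130294 = 11.598517
W = 3239929.7506 / 11.598517
W = 279340.01 N

279340.01


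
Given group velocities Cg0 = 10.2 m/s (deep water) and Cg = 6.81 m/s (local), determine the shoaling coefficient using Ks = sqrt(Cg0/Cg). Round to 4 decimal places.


Ks = sqrt(Cg0 / Cg)
Ks = sqrt(10.2 / 6.81)
Ks = sqrt(1.4978)
Ks = 1.2238

1.2238


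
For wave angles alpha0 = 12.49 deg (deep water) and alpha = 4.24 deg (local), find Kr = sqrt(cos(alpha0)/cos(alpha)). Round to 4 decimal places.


Kr = sqrt(cos(alpha0) / cos(alpha))
cos(12.49) = 0.976334
cos(4.24) = 0.997263
Kr = sqrt(0.976334 / 0.997263)
Kr = sqrt(0.979013)
Kr = 0.9895

0.9895


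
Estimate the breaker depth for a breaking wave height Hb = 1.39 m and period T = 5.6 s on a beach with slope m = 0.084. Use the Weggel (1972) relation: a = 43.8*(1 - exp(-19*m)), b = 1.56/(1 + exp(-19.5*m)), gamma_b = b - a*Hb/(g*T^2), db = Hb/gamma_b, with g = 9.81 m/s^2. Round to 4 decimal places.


a = 43.8 * (1 - exp(-19 * m))
exp(-19 * 0.084) = exp(-1.5960) = 0.202706
a = 43.8 * (1 - 0.202706) = 34.921489
b = 1.56 / (1 + exp(-19.5 * m))
exp(-19.5 * 0.084) = exp(-1.6380) = 0.194368
b = 1.56 / (1 + 0.194368) = 1.306130
Hb / (g * T^2) = 1.39 / (9.81 * 5.6^2) = 1.39 / 307.6416 = 0.00451824
gamma_b = b - a * Hb/(g*T^2) = 1.306130 - 34.921489 * 0.00451824 = 1.148346
db = Hb / gamma_b = 1.39 / 1.148346
db = 1.2104 m

1.2104


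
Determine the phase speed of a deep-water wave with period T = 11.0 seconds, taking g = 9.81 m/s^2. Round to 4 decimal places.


We use the deep-water celerity formula:
C = g * T / (2 * pi)
C = 9.81 * 11.0 / (2 * 3.14159...)
C = 107.910000 / 6.283185
C = 17.1744 m/s

17.1744


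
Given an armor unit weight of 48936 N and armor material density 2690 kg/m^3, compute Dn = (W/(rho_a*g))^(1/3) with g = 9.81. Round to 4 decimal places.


V = W / (rho_a * g)
V = 48936 / (2690 * 9.81)
V = 48936 / 26388.90
V = 1.854416 m^3
Dn = V^(1/3) = 1.854416^(1/3)
Dn = 1.2286 m

1.2286


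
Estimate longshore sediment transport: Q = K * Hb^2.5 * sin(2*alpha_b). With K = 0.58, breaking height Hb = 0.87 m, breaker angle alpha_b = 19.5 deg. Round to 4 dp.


Q = K * Hb^2.5 * sin(2 * alpha_b)
Hb^2.5 = 0.87^2.5 = 0.705989
sin(2 * 19.5) = sin(39.0) = 0.629320
Q = 0.58 * 0.705989 * 0.629320
Q = 0.2577 m^3/s

0.2577


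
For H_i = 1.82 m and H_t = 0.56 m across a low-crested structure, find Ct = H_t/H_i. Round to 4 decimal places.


Ct = H_t / H_i
Ct = 0.56 / 1.82
Ct = 0.3077

0.3077


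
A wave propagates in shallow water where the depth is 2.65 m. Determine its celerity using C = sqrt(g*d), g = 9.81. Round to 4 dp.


Using the shallow-water approximation:
C = sqrt(g * d) = sqrt(9.81 * 2.65)
C = sqrt(25.9965)
C = 5.0987 m/s

5.0987


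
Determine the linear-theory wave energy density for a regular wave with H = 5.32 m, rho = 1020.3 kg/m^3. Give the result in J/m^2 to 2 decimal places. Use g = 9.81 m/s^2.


E = (1/8) * rho * g * H^2
E = (1/8) * 1020.3 * 9.81 * 5.32^2
E = 0.125 * 1020.3 * 9.81 * 28.3024
E = 35410.35 J/m^2

35410.35


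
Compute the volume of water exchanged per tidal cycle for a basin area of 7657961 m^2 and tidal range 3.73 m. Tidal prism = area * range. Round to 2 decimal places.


Tidal prism = Area * Tidal range
P = 7657961 * 3.73
P = 28564194.53 m^3

28564194.53


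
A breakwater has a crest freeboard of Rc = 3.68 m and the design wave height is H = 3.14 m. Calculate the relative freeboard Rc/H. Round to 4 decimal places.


Relative freeboard = Rc / H
= 3.68 / 3.14
= 1.1720

1.1720


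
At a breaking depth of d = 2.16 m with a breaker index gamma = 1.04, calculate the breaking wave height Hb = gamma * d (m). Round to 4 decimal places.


Hb = gamma * d
Hb = 1.04 * 2.16
Hb = 2.2464 m

2.2464


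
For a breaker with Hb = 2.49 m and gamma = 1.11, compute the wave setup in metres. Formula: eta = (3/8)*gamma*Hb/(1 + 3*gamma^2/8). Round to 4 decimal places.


eta = (3/8) * gamma * Hb / (1 + 3*gamma^2/8)
Numerator = (3/8) * 1.11 * 2.49 = 1.036463
Denominator = 1 + 3*1.11^2/8 = 1 + 0.462038 = 1.462038
eta = 1.036463 / 1.462038
eta = 0.7089 m

0.7089


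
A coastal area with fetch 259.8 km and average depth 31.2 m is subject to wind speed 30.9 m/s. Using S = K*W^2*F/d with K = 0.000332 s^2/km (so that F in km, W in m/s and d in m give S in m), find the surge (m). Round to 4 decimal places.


S = K * W^2 * F / d
W^2 = 30.9^2 = 954.81
S = 0.000332 * 954.81 * 259.8 / 31.2
Numerator = 0.000332 * 954.81 * 259.8 = 82.355800
S = 82.355800 / 31.2 = 2.6396 m

2.6396


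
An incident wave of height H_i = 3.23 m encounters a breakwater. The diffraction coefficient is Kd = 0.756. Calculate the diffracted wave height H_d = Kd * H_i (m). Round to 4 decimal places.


H_d = Kd * H_i
H_d = 0.756 * 3.23
H_d = 2.4419 m

2.4419


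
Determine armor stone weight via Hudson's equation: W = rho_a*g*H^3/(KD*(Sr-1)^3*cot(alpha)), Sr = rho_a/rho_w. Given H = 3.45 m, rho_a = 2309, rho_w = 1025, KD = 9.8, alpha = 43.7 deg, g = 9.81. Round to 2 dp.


Sr = rho_a / rho_w = 2309 / 1025 = 2.252683
(Sr - 1) = 1.252683
(Sr - 1)^3 = 1.965728
cot(43.7) = 1 / tan(43.7) = 1 / 0.955621 = 1.046440
Numerator = 2309 * 9.81 * 3.45^3 = 930144.0783
Denominator = 9.8 * 1.965728 * 1.046440 = 20.158768
W = 930144.0783 / 20.158768
W = 46140.92 N

46140.92


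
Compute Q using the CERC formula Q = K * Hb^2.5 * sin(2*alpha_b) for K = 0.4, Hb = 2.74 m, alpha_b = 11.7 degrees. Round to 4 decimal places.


Q = K * Hb^2.5 * sin(2 * alpha_b)
Hb^2.5 = 2.74^2.5 = 12.427289
sin(2 * 11.7) = sin(23.4) = 0.397148
Q = 0.4 * 12.427289 * 0.397148
Q = 1.9742 m^3/s

1.9742


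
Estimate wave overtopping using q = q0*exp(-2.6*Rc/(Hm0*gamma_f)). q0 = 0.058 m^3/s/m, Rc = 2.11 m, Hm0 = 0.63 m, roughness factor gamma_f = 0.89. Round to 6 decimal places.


q = q0 * exp(-2.6 * Rc / (Hm0 * gamma_f))
Exponent = -2.6 * 2.11 / (0.63 * 0.89)
= -2.6 * 2.11 / 0.5607
= -9.784198
exp(-9.784198) = 0.000056
q = 0.058 * 0.000056
q = 0.000003 m^3/s/m

0.000003


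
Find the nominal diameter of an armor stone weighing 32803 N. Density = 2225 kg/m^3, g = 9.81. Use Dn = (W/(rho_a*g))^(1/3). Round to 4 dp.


V = W / (rho_a * g)
V = 32803 / (2225 * 9.81)
V = 32803 / 21827.25
V = 1.502846 m^3
Dn = V^(1/3) = 1.502846^(1/3)
Dn = 1.1454 m

1.1454


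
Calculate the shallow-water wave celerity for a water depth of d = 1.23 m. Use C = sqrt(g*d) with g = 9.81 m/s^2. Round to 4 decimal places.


Using the shallow-water approximation:
C = sqrt(g * d) = sqrt(9.81 * 1.23)
C = sqrt(12.0663)
C = 3.4737 m/s

3.4737


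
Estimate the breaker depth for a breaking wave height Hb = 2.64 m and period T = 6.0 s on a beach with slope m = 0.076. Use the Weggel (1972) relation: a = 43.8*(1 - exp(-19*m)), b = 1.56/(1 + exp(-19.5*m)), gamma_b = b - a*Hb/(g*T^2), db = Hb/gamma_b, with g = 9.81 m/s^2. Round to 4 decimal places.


a = 43.8 * (1 - exp(-19 * m))
exp(-19 * 0.076) = exp(-1.4440) = 0.235982
a = 43.8 * (1 - 0.235982) = 33.463991
b = 1.56 / (1 + exp(-19.5 * m))
exp(-19.5 * 0.076) = exp(-1.4820) = 0.227183
b = 1.56 / (1 + 0.227183) = 1.271204
Hb / (g * T^2) = 2.64 / (9.81 * 6.0^2) = 2.64 / 353.1600 = 0.00747537
gamma_b = b - a * Hb/(g*T^2) = 1.271204 - 33.463991 * 0.00747537 = 1.021049
db = Hb / gamma_b = 2.64 / 1.021049
db = 2.5856 m

2.5856


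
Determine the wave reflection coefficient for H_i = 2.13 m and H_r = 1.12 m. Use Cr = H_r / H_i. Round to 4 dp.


Cr = H_r / H_i
Cr = 1.12 / 2.13
Cr = 0.5258

0.5258


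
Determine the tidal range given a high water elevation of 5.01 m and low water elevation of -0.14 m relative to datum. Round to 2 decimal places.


Tidal range = High water - Low water
Tidal range = 5.01 - (-0.14)
Tidal range = 5.15 m

5.15


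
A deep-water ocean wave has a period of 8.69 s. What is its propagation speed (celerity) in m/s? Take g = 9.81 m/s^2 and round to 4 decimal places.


We use the deep-water celerity formula:
C = g * T / (2 * pi)
C = 9.81 * 8.69 / (2 * 3.14159...)
C = 85.248900 / 6.283185
C = 13.5678 m/s

13.5678


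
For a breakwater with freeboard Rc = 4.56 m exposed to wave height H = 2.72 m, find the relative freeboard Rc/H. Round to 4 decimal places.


Relative freeboard = Rc / H
= 4.56 / 2.72
= 1.6765

1.6765


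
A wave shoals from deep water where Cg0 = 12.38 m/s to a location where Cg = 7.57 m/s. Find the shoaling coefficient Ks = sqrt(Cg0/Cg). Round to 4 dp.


Ks = sqrt(Cg0 / Cg)
Ks = sqrt(12.38 / 7.57)
Ks = sqrt(1.6354)
Ks = 1.2788

1.2788


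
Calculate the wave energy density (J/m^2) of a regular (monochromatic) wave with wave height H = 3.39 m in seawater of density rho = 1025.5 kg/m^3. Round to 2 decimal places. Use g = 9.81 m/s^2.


E = (1/8) * rho * g * H^2
E = (1/8) * 1025.5 * 9.81 * 3.39^2
E = 0.125 * 1025.5 * 9.81 * 11.4921
E = 14451.54 J/m^2

14451.54


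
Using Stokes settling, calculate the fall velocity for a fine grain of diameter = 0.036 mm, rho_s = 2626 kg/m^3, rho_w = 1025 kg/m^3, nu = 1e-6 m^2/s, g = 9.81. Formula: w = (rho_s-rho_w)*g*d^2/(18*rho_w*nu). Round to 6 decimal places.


w = (rho_s - rho_w) * g * d^2 / (18 * rho_w * nu)
d = 0.036 mm = 0.000036 m
rho_s - rho_w = 2626 - 1025 = 1601
Numerator = 1601 * 9.81 * (0.000036)^2 = 0.000020354730
Denominator = 18 * 1025 * 1e-6 = 0.018450
w = 0.001103 m/s

0.001103


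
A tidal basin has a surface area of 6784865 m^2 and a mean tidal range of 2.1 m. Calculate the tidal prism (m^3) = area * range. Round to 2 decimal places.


Tidal prism = Area * Tidal range
P = 6784865 * 2.1
P = 14248216.50 m^3

14248216.50


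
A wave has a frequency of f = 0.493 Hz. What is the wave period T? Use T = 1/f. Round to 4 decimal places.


T = 1 / f
T = 1 / 0.493
T = 2.0284 s

2.0284


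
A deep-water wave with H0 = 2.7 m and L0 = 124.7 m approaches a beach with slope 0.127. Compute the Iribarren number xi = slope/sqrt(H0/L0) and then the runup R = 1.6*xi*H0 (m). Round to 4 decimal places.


xi = slope / sqrt(H0/L0)
H0/L0 = 2.7/124.7 = 0.021652
sqrt(0.021652) = 0.147146
xi = 0.127 / 0.147146 = 0.863088
R = 1.6 * xi * H0 = 1.6 * 0.863088 * 2.7
R = 3.7285 m

3.7285


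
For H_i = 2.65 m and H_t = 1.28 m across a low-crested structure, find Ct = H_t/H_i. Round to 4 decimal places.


Ct = H_t / H_i
Ct = 1.28 / 2.65
Ct = 0.4830

0.4830


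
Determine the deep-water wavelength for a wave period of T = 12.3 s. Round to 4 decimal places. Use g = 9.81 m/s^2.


L0 = g * T^2 / (2 * pi)
L0 = 9.81 * 12.3^2 / (2 * pi)
L0 = 9.81 * 151.2900 / 6.28319
L0 = 1484.1549 / 6.28319
L0 = 236.2106 m

236.2106


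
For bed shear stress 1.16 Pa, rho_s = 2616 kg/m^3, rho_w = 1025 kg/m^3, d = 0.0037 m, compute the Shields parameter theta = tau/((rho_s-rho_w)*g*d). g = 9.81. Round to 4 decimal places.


theta = tau / ((rho_s - rho_w) * g * d)
rho_s - rho_w = 2616 - 1025 = 1591
Denominator = 1591 * 9.81 * 0.0037 = 57.748527
theta = 1.16 / 57.748527
theta = 0.0201

0.0201


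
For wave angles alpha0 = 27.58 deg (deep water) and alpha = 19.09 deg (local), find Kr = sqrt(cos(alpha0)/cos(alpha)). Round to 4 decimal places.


Kr = sqrt(cos(alpha0) / cos(alpha))
cos(27.58) = 0.886365
cos(19.09) = 0.945006
Kr = sqrt(0.886365 / 0.945006)
Kr = sqrt(0.937947)
Kr = 0.9685

0.9685
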